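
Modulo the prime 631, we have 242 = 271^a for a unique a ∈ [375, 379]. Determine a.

Compute 271^375 mod 631 = 173, then multiply by 271 repeatedly:
  271^375=173  271^376=189  271^377=108  271^378=242
Found 242 at exponent 378.

378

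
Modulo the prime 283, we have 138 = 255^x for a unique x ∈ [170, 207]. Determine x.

202

Compute 255^170 mod 283 = 130, then multiply by 255 repeatedly:
  255^170=130  255^171=39  255^172=40  255^173=12  255^174=230
  255^175=69  255^176=49  255^177=43  255^178=211  255^179=35
  255^180=152  255^181=272  255^182=25  255^183=149  255^184=73
  255^185=220  255^186=66  255^187=133  255^188=238  255^189=128
  255^190=95  255^191=170  255^192=51  255^193=270  255^194=81
  255^195=279  255^196=112  255^197=260  255^198=78  255^199=80
  255^200=24  255^201=177  255^202=138
Found 138 at exponent 202.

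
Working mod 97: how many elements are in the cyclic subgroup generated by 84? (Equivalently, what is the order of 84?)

The order of 84 must divide p − 1 = 96 = 2^5 · 3.
Divisors: 1, 2, 3, 4, 6, 8, 12, 16, 24, 32, 48, 96.
Check each in increasing order: 84^1 ≡ 84;  84^2 ≡ 72;  84^3 ≡ 34;  84^4 ≡ 43;  84^6 ≡ 89;  84^8 ≡ 6;  84^12 ≡ 64;  84^16 ≡ 36;  84^24 ≡ 22;  84^32 ≡ 35;  84^48 ≡ 96;  84^96 ≡ 1.
Smallest exponent giving 1 is 96.

96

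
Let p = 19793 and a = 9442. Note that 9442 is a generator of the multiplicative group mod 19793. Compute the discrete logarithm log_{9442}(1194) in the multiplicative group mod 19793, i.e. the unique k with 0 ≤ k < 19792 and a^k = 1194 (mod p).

16381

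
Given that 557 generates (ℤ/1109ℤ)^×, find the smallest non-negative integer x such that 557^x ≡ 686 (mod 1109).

Baby-step giant-step with m = ceil(sqrt(1108)) = 34.
Baby table (557^j mod 1109 for j=0..33):
  0:1  1:557  2:838  3:986  4:247  5:63  6:712  7:671
  8:14  9:35  10:642  11:496  12:131  13:882  14:1096  15:522
  16:196  17:490  18:116  19:290  20:725  21:149  22:927  23:654
  24:526  25:206  26:515  27:733  28:169  29:977  30:779  31:284
  32:710  33:666
Giant step factor: 557^(-34) ≡ 740 (mod 1109).
Scan 686·740^i mod 1109 for i = 0, 1, …:
  i=0: 686   i=1: 827   i=2: 921   i=3: 614
  i=4: 779
Match at i=4, j=30: x = 4·34 + 30 = 166.

166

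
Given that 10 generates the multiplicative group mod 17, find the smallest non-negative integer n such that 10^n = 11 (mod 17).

Successive powers of 10 modulo 17:
  10^0=1  10^1=10  10^2=15  10^3=14  10^4=4  10^5=6
  10^6=9  10^7=5  10^8=16  10^9=7  10^10=2  10^11=3
  10^12=13  10^13=11
So 10^13 ≡ 11 (mod 17), giving n = 13.

13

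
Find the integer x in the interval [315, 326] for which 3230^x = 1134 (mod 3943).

319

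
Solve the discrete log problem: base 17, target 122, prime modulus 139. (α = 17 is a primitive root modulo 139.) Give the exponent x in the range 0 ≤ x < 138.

70

Baby-step giant-step with m = ceil(sqrt(138)) = 12.
Baby table (17^j mod 139 for j=0..11):
  0:1  1:17  2:11  3:48  4:121  5:111  6:80  7:109
  8:46  9:87  10:89  11:123
Giant step factor: 17^(-12) ≡ 116 (mod 139).
Scan 122·116^i mod 139 for i = 0, 1, …:
  i=0: 122   i=1: 113   i=2: 42   i=3: 7
  i=4: 117   i=5: 89
Match at i=5, j=10: x = 5·12 + 10 = 70.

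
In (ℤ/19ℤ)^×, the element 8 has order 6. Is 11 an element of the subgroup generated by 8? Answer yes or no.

yes

⟨8⟩ has order 6; its elements mod 19 are {1, 7, 8, 11, 12, 18}.
11 is in this set.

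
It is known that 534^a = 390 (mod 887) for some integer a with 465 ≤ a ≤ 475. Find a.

465

Compute 534^465 mod 887 = 390, then multiply by 534 repeatedly:
  534^465=390
Found 390 at exponent 465.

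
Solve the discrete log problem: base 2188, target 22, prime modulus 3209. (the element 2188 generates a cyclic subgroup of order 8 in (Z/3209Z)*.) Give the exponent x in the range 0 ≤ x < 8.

7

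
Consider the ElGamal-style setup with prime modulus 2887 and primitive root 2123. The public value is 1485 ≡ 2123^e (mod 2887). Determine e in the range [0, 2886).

793

Baby-step giant-step with m = ceil(sqrt(2886)) = 54.
Baby table (2123^j mod 2887 for j=0..53):
  0:1  1:2123  2:522  3:2485  4:1106  5:907  6:2819  7:2873
  8:2035  9:1353  10:2741  11:1838  12:1737  13:952  14:196  15:380
  16:1267  17:2044  18:251  19:1665  20:1107  21:143  22:454  23:2471
  24:254  25:2260  26:2673  27:1824  28:885  29:2305  30:50  31:2218
  32:117  33:109  34:447  35:2045  36:2374  37:2187  38:705  39:1249
  40:1361  41:2403  42:240  43:1408  44:1139  45:1678  46:2723  47:1155
  48:1002  49:2414  50:497  51:1376  52:2491  53:2296
Giant step factor: 2123^(-54) ≡ 2268 (mod 2887).
Scan 1485·2268^i mod 2887 for i = 0, 1, …:
  i=0: 1485   i=1: 1738   i=2: 1029   i=3: 1076
  i=4: 853   i=5: 314   i=6: 1950   i=7: 2603
  i=8: 2576   i=9: 1967     …   i=13: 1960
  i=14: 2187
Match at i=14, j=37: e = 14·54 + 37 = 793.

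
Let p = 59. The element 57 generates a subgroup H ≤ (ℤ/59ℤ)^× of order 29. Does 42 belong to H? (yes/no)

42 ∈ ⟨57⟩ iff 42^29 ≡ 1 (mod 59), since |⟨57⟩| = 29.
42^29 mod 59 = 58.
Since 58 ≠ 1, 42 does not lie in the subgroup.

no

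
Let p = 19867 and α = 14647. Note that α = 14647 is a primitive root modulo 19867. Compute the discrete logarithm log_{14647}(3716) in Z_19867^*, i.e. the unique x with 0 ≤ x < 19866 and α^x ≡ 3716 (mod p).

17811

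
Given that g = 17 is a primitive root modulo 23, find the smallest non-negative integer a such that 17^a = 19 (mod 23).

21

Successive powers of 17 modulo 23:
  17^0=1  17^1=17  17^2=13  17^3=14  17^4=8  17^5=21
  17^6=12  17^7=20  17^8=18  17^9=7  17^10=4  17^11=22
  17^12=6  17^13=10  17^14=9  17^15=15  17^16=2  17^17=11
  17^18=3  17^19=5  17^20=16  17^21=19
So 17^21 ≡ 19 (mod 23), giving a = 21.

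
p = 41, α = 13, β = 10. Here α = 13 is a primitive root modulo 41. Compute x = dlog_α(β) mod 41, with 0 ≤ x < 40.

Successive powers of 13 modulo 41:
  13^0=1  13^1=13  13^2=5  13^3=24  13^4=25  13^5=38
  13^6=2  13^7=26  13^8=10
So 13^8 ≡ 10 (mod 41), giving x = 8.

8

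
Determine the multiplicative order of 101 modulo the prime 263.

262

The order of 101 must divide p − 1 = 262 = 2 · 131.
Divisors: 1, 2, 131, 262.
Check each in increasing order: 101^1 ≡ 101;  101^2 ≡ 207;  101^131 ≡ 262;  101^262 ≡ 1.
Smallest exponent giving 1 is 262.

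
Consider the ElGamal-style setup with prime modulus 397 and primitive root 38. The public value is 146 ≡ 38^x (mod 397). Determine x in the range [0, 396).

13

Successive powers of 38 modulo 397:
  38^0=1  38^1=38  38^2=253  38^3=86  38^4=92  38^5=320
  38^6=250  38^7=369  38^8=127  38^9=62  38^10=371  38^11=203
  38^12=171  38^13=146
So 38^13 ≡ 146 (mod 397), giving x = 13.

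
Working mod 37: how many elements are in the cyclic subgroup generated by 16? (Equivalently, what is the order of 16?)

9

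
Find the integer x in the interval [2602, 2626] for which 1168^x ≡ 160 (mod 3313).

Compute 1168^2602 mod 3313 = 3205, then multiply by 1168 repeatedly:
  1168^2602=3205  1168^2603=3063  1168^2604=2857  1168^2605=785  1168^2606=2492
  1168^2607=1842  1168^2608=1319  1168^2609=47  1168^2610=1888  1168^2611=2039
  1168^2612=2818  1168^2613=1615  1168^2614=1223  1168^2615=561  1168^2616=2587
  1168^2617=160
Found 160 at exponent 2617.

2617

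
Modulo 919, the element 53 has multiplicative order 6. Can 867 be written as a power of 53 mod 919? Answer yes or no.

yes

867 ∈ ⟨53⟩ iff 867^6 ≡ 1 (mod 919), since |⟨53⟩| = 6.
867^6 mod 919 = 1.
Since 1 = 1, 867 lies in the subgroup.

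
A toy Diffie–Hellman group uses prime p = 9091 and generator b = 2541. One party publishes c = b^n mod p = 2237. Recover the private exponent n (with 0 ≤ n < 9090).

7708

Baby-step giant-step with m = ceil(sqrt(9090)) = 96.
Baby table (2541^j mod 9091 for j=0..95):
  0:1  1:2541  2:2071  3:7813  4:7180  5:7834  6:5995  7:5870
  8:6430  9:2103  10:7306  11:724  12:3302  13:8480  14:2010  15:7359
  16:8123  17:3973  18:4383  19:728  20:4375  21:7673  22:5989  23:8806
  24:3095  25:680  26:590  27:8266  28:3696  29:533  30:8885  31:3832
  32:651  33:8720  34:2753  35:4394  36:1406  37:8974  38:2706  39:3150
  40:4070  41:5403  42:1613  43:7683  44:4126  45:2243  46:8497  47:8843
  48:6202  49:4579  50:7850  51:1196  52:2642  53:4164  54:7891  55:5376
  56:5734  57:6312  58:2268  59:8385  60:6072  61:1525  62:2259  63:3698
  64:5615  65:3936  66:1276  67:5920  68:6206  69:5652  70:7043  71:5175
  72:4089  73:8227  74:4598  75:1583  76:4181  77:5633  78:4219  79:2190
  80:1098  81:8172  82:1208  83:5861  84:1743  85:1646  86:626  87:8832
  88:5524  89:9071  90:3726  91:4035  92:7378  93:1856  94:6958  95:7374
Giant step factor: 2541^(-96) ≡ 7094 (mod 9091).
Scan 2237·7094^i mod 9091 for i = 0, 1, …:
  i=0: 2237   i=1: 5483   i=2: 5104   i=3: 7414
  i=4: 3481   i=5: 3058   i=6: 2326   i=7: 479
  i=8: 7083   i=9: 845     …   i=79: 3030
  i=80: 3696
Match at i=80, j=28: n = 80·96 + 28 = 7708.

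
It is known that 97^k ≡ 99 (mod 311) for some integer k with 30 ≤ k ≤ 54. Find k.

53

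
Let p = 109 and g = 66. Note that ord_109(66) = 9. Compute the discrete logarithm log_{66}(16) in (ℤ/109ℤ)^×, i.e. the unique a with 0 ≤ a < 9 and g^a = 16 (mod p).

4

Successive powers of 66 modulo 109:
  66^0=1  66^1=66  66^2=105  66^3=63  66^4=16
So 66^4 ≡ 16 (mod 109), giving a = 4.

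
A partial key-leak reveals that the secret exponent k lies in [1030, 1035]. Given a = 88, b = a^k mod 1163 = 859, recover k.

1032

Compute 88^1030 mod 1163 = 531, then multiply by 88 repeatedly:
  88^1030=531  88^1031=208  88^1032=859
Found 859 at exponent 1032.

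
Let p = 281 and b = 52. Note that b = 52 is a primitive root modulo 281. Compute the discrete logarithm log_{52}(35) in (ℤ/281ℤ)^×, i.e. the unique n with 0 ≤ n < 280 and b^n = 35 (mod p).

64

Baby-step giant-step with m = ceil(sqrt(280)) = 17.
Baby table (52^j mod 281 for j=0..16):
  0:1  1:52  2:175  3:108  4:277  5:73  6:143  7:130
  8:16  9:270  10:271  11:42  12:217  13:44  14:40  15:113
  16:256
Giant step factor: 52^(-17) ≡ 91 (mod 281).
Scan 35·91^i mod 281 for i = 0, 1, …:
  i=0: 35   i=1: 94   i=2: 124   i=3: 44
Match at i=3, j=13: n = 3·17 + 13 = 64.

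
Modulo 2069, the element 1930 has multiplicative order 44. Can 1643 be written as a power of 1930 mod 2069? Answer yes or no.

1643 ∈ ⟨1930⟩ iff 1643^44 ≡ 1 (mod 2069), since |⟨1930⟩| = 44.
1643^44 mod 2069 = 1214.
Since 1214 ≠ 1, 1643 does not lie in the subgroup.

no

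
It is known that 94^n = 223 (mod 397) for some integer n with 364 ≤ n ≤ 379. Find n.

373

Compute 94^364 mod 397 = 69, then multiply by 94 repeatedly:
  94^364=69  94^365=134  94^366=289  94^367=170  94^368=100
  94^369=269  94^370=275  94^371=45  94^372=260  94^373=223
Found 223 at exponent 373.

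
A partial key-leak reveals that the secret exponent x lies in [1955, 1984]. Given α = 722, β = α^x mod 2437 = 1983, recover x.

1973

Compute 722^1955 mod 2437 = 364, then multiply by 722 repeatedly:
  722^1955=364  722^1956=2049  722^1957=119  722^1958=623  722^1959=1398
  722^1960=438  722^1961=1863  722^1962=2299  722^1963=281  722^1964=611
  722^1965=45  722^1966=809  722^1967=1655  722^1968=780  722^1969=213
  722^1970=255  722^1971=1335  722^1972=1255  722^1973=1983
Found 1983 at exponent 1973.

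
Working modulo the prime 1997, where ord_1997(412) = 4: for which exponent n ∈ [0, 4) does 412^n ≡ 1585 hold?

Successive powers of 412 modulo 1997:
  412^0=1  412^1=412  412^2=1996  412^3=1585
So 412^3 ≡ 1585 (mod 1997), giving n = 3.

3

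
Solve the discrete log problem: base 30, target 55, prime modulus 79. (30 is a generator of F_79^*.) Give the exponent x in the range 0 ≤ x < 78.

52

Baby-step giant-step with m = ceil(sqrt(78)) = 9.
Baby table (30^j mod 79 for j=0..8):
  0:1  1:30  2:31  3:61  4:13  5:74  6:8  7:3
  8:11
Giant step factor: 30^(-9) ≡ 17 (mod 79).
Scan 55·17^i mod 79 for i = 0, 1, …:
  i=0: 55   i=1: 66   i=2: 16   i=3: 35
  i=4: 42   i=5: 3
Match at i=5, j=7: x = 5·9 + 7 = 52.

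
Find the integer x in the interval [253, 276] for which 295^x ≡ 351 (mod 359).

269

Compute 295^253 mod 359 = 248, then multiply by 295 repeatedly:
  295^253=248  295^254=283  295^255=197  295^256=316  295^257=239
  295^258=141  295^259=310  295^260=264  295^261=336  295^262=36
  295^263=209  295^264=266  295^265=208  295^266=330  295^267=61
  295^268=45  295^269=351
Found 351 at exponent 269.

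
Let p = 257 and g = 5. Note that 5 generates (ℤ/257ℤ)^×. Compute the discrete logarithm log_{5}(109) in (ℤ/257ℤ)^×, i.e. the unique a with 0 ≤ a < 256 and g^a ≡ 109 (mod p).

157

Baby-step giant-step with m = ceil(sqrt(256)) = 16.
Baby table (5^j mod 257 for j=0..15):
  0:1  1:5  2:25  3:125  4:111  5:41  6:205  7:254
  8:242  9:182  10:139  11:181  12:134  13:156  14:9  15:45
Giant step factor: 5^(-16) ≡ 8 (mod 257).
Scan 109·8^i mod 257 for i = 0, 1, …:
  i=0: 109   i=1: 101   i=2: 37   i=3: 39
  i=4: 55   i=5: 183   i=6: 179   i=7: 147
  i=8: 148   i=9: 156
Match at i=9, j=13: a = 9·16 + 13 = 157.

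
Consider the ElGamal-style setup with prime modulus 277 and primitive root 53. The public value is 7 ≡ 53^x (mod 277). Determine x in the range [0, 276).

Baby-step giant-step with m = ceil(sqrt(276)) = 17.
Baby table (53^j mod 277 for j=0..16):
  0:1  1:53  2:39  3:128  4:136  5:6  6:41  7:234
  8:214  9:262  10:36  11:246  12:19  13:176  14:187  15:216
  16:91
Giant step factor: 53^(-17) ≡ 260 (mod 277).
Scan 7·260^i mod 277 for i = 0, 1, …:
  i=0: 7   i=1: 158   i=2: 84   i=3: 234
Match at i=3, j=7: x = 3·17 + 7 = 58.

58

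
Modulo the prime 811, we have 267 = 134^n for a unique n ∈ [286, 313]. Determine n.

Compute 134^286 mod 811 = 283, then multiply by 134 repeatedly:
  134^286=283  134^287=616  134^288=633  134^289=478  134^290=794
  134^291=155  134^292=495  134^293=639  134^294=471  134^295=667
  134^296=168  134^297=615  134^298=499  134^299=364  134^300=116
  134^301=135  134^302=248  134^303=792  134^304=698  134^305=267
Found 267 at exponent 305.

305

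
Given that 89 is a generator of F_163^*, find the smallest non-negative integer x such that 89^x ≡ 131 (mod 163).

Baby-step giant-step with m = ceil(sqrt(162)) = 13.
Baby table (89^j mod 163 for j=0..12):
  0:1  1:89  2:97  3:157  4:118  5:70  6:36  7:107
  8:69  9:110  10:10  11:75  12:155
Giant step factor: 89^(-13) ≡ 19 (mod 163).
Scan 131·19^i mod 163 for i = 0, 1, …:
  i=0: 131   i=1: 44   i=2: 21   i=3: 73
  i=4: 83   i=5: 110
Match at i=5, j=9: x = 5·13 + 9 = 74.

74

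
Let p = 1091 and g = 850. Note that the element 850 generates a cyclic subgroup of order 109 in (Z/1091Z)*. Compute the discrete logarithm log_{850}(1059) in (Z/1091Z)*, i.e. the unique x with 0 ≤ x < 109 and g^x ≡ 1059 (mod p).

76

Baby-step giant-step with m = ceil(sqrt(109)) = 11.
Baby table (850^j mod 1091 for j=0..10):
  0:1  1:850  2:258  3:9  4:13  5:140  6:81  7:117
  8:169  9:729  10:1053
Giant step factor: 850^(-11) ≡ 784 (mod 1091).
Scan 1059·784^i mod 1091 for i = 0, 1, …:
  i=0: 1059   i=1: 5   i=2: 647   i=3: 1024
  i=4: 931   i=5: 25   i=6: 1053
Match at i=6, j=10: x = 6·11 + 10 = 76.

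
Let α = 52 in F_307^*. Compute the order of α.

The order of 52 must divide p − 1 = 306 = 2 · 3^2 · 17.
Divisors: 1, 2, 3, 6, 9, 17, 18, 34, 51, 102, 153, 306.
Check each in increasing order: 52^1 ≡ 52;  52^2 ≡ 248;  52^3 ≡ 2;  52^6 ≡ 4;  52^9 ≡ 8;  52^17 ≡ 261;  52^18 ≡ 64;  52^34 ≡ 274;  52^51 ≡ 290;  52^102 ≡ 289;  52^153 ≡ 306;  52^306 ≡ 1.
Smallest exponent giving 1 is 306.

306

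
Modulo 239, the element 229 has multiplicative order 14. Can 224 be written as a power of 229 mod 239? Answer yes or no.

⟨229⟩ has order 14; its elements mod 239 are {1, 10, 24, 38, 44, 98, 100, 139, 141, 195, 201, 215, 229, 238}.
224 is not in this set.

no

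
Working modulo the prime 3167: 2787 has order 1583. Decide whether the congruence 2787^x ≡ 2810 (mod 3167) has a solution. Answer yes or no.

yes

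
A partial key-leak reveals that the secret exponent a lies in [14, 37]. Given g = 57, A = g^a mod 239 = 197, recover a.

24

Compute 57^14 mod 239 = 75, then multiply by 57 repeatedly:
  57^14=75  57^15=212  57^16=134  57^17=229  57^18=147
  57^19=14  57^20=81  57^21=76  57^22=30  57^23=37
  57^24=197
Found 197 at exponent 24.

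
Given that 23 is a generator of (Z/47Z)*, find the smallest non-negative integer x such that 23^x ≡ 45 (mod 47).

45

Baby-step giant-step with m = ceil(sqrt(46)) = 7.
Baby table (23^j mod 47 for j=0..6):
  0:1  1:23  2:12  3:41  4:3  5:22  6:36
Giant step factor: 23^(-7) ≡ 13 (mod 47).
Scan 45·13^i mod 47 for i = 0, 1, …:
  i=0: 45   i=1: 21   i=2: 38   i=3: 24
  i=4: 30   i=5: 14   i=6: 41
Match at i=6, j=3: x = 6·7 + 3 = 45.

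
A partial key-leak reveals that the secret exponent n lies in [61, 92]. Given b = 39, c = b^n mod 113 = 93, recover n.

Compute 39^61 mod 113 = 86, then multiply by 39 repeatedly:
  39^61=86  39^62=77  39^63=65  39^64=49  39^65=103
  39^66=62  39^67=45  39^68=60  39^69=80  39^70=69
  39^71=92  39^72=85  39^73=38  39^74=13  39^75=55
  39^76=111  39^77=35  39^78=9  39^79=12  39^80=16
  39^81=59  39^82=41  39^83=17  39^84=98  39^85=93
Found 93 at exponent 85.

85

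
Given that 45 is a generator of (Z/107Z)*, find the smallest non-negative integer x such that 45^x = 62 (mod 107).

54

Baby-step giant-step with m = ceil(sqrt(106)) = 11.
Baby table (45^j mod 107 for j=0..10):
  0:1  1:45  2:99  3:68  4:64  5:98  6:23  7:72
  8:30  9:66  10:81
Giant step factor: 45^(-11) ≡ 46 (mod 107).
Scan 62·46^i mod 107 for i = 0, 1, …:
  i=0: 62   i=1: 70   i=2: 10   i=3: 32
  i=4: 81
Match at i=4, j=10: x = 4·11 + 10 = 54.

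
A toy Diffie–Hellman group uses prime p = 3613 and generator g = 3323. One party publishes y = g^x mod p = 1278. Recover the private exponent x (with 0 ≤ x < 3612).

Baby-step giant-step with m = ceil(sqrt(3612)) = 61.
Baby table (3323^j mod 3613 for j=0..60):
  0:1  1:3323  2:1001  3:2363  4:1200  5:2461  6:1684  7:3008
  8:2026  9:1379  10:1133  11:213  12:3264  13:46  14:1112  15:2690
  16:308  17:1005  18:1203  19:1591  20:1074  21:2871  22:2013  23:1536
  24:2572  25:2011  26:2116  27:570  28:898  29:3329  30:2874  31:1143
  32:926  33:2435  34:1998  35:2273  36:2009  37:2696  38:2181  39:3398
  40:929  41:1565  42:1388  43:2136  44:1996  45:2853  46:7  47:1583
  48:3394  49:2089  50:1174  51:2775  52:949  53:2991  54:3343  55:2427
  56:705  57:1491  58:1170  59:322  60:558
Giant step factor: 3323^(-61) ≡ 392 (mod 3613).
Scan 1278·392^i mod 3613 for i = 0, 1, …:
  i=0: 1278   i=1: 2382   i=2: 1590   i=3: 1844
  i=4: 248   i=5: 3278   i=6: 2361   i=7: 584
  i=8: 1309   i=9: 82     …   i=25: 536
  i=26: 558
Match at i=26, j=60: x = 26·61 + 60 = 1646.

1646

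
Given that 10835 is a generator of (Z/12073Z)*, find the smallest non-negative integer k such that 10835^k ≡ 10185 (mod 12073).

8233

Baby-step giant-step with m = ceil(sqrt(12072)) = 110.
Baby table (10835^j mod 12073 for j=0..109):
  0:1  1:10835  2:11446  3:3554  4:6793  5:5147  6:2558  7:8395
  8:1843  9:163  10:3447  11:6456  12:11871  13:8616  14:5924  15:6472
  16:4136  17:10657  18:2423  19:6503  20:1977  21:3293  22:3940  23:11845
  24:4585  25:10153  26:10652  27:8613  28:9638  29:8353  30:5547  31:2351
  32:11128  33:10902  34:938  35:9837  36:3451  37:1504  38:9363  39:10759
  40:8950  41:2914  42:2295  43:8018  44:9795  45:7155  46:3692  47:4971
  48:3132  49:10090  50:4135  51:11895  52:3050  53:2949  54:7257  55:10219
  56:1382  57:3450  58:2742  59:9990  60:7205  61:2157  62:9840  63:11810
  64:11696  65:7952  66:6992  67:245  68:10588  69:3334  70:1474  71:10284
  72:5423  73:10987  74:4365  75:4834  76:3716  77:11478  78:157  79:10875
  80:10218  81:2620  82:4077  83:11261  84:3197  85:2058  86:11672  87:1445
  88:9967  89:11533  90:4505  91:536  92:447  93:1972  94:9483  95:7075
  96:6148  97:6839  98:8564  99:9935  100:2857  101:423  102:7538  103:385
  104:6290  105:65  106:4041  107:7537  108:1623  109:6917
Giant step factor: 10835^(-110) ≡ 7976 (mod 12073).
Scan 10185·7976^i mod 12073 for i = 0, 1, …:
  i=0: 10185   i=1: 8416   i=2: 136   i=3: 10239
  i=4: 4492   i=5: 7601   i=6: 7043   i=7: 11372
  i=8: 10696   i=9: 3478     …   i=73: 1302
  i=74: 1972
Match at i=74, j=93: k = 74·110 + 93 = 8233.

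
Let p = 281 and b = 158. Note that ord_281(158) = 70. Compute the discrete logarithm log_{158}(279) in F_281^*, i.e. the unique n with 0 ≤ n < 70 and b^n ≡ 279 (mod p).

26

Baby-step giant-step with m = ceil(sqrt(70)) = 9.
Baby table (158^j mod 281 for j=0..8):
  0:1  1:158  2:236  3:196  4:58  5:172  6:200  7:128
  8:273
Giant step factor: 158^(-9) ≡ 2 (mod 281).
Scan 279·2^i mod 281 for i = 0, 1, …:
  i=0: 279   i=1: 277   i=2: 273
Match at i=2, j=8: n = 2·9 + 8 = 26.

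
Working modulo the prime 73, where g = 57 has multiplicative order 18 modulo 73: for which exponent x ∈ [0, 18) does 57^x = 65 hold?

Successive powers of 57 modulo 73:
  57^0=1  57^1=57  57^2=37  57^3=65
So 57^3 ≡ 65 (mod 73), giving x = 3.

3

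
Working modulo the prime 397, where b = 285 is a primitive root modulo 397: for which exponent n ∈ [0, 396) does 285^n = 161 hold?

17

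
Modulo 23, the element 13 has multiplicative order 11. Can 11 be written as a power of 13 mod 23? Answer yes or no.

no

11 ∈ ⟨13⟩ iff 11^11 ≡ 1 (mod 23), since |⟨13⟩| = 11.
11^11 mod 23 = 22.
Since 22 ≠ 1, 11 does not lie in the subgroup.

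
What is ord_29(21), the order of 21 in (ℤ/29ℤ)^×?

28

The order of 21 must divide p − 1 = 28 = 2^2 · 7.
Divisors: 1, 2, 4, 7, 14, 28.
Check each in increasing order: 21^1 ≡ 21;  21^2 ≡ 6;  21^4 ≡ 7;  21^7 ≡ 12;  21^14 ≡ 28;  21^28 ≡ 1.
Smallest exponent giving 1 is 28.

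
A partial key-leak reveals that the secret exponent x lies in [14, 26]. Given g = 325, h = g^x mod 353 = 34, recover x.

Compute 325^14 mod 353 = 307, then multiply by 325 repeatedly:
  325^14=307  325^15=229  325^16=295  325^17=212  325^18=65
  325^19=298  325^20=128  325^21=299  325^22=100  325^23=24
  325^24=34
Found 34 at exponent 24.

24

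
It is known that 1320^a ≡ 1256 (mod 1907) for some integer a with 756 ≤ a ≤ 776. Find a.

Compute 1320^756 mod 1907 = 1650, then multiply by 1320 repeatedly:
  1320^756=1650  1320^757=206  1320^758=1126  1320^759=767  1320^760=1730
  1320^761=921  1320^762=961  1320^763=365  1320^764=1236  1320^765=1035
  1320^766=788  1320^767=845  1320^768=1712  1320^769=45  1320^770=283
  1320^771=1695  1320^772=489  1320^773=914  1320^774=1256
Found 1256 at exponent 774.

774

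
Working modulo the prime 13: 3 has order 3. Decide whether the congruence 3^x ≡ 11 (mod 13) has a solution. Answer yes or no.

⟨3⟩ has order 3; its elements mod 13 are {1, 3, 9}.
11 is not in this set.

no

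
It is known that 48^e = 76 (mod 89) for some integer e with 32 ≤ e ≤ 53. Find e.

43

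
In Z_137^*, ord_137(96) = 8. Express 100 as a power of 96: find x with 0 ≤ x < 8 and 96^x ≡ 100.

Successive powers of 96 modulo 137:
  96^0=1  96^1=96  96^2=37  96^3=127  96^4=136  96^5=41
  96^6=100
So 96^6 ≡ 100 (mod 137), giving x = 6.

6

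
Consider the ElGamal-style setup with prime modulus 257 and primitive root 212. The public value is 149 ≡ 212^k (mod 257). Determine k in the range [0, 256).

Baby-step giant-step with m = ceil(sqrt(256)) = 16.
Baby table (212^j mod 257 for j=0..15):
  0:1  1:212  2:226  3:110  4:190  5:188  6:21  7:83
  8:120  9:254  10:135  11:93  12:184  13:201  14:207  15:194
Giant step factor: 212^(-16) ≡ 225 (mod 257).
Scan 149·225^i mod 257 for i = 0, 1, …:
  i=0: 149   i=1: 115   i=2: 175   i=3: 54
  i=4: 71   i=5: 41   i=6: 230   i=7: 93
Match at i=7, j=11: k = 7·16 + 11 = 123.

123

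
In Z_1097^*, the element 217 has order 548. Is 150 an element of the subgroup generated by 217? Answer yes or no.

no

150 ∈ ⟨217⟩ iff 150^548 ≡ 1 (mod 1097), since |⟨217⟩| = 548.
150^548 mod 1097 = 1096.
Since 1096 ≠ 1, 150 does not lie in the subgroup.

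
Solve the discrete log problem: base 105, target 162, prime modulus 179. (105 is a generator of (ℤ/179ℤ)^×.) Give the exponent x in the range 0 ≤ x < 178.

153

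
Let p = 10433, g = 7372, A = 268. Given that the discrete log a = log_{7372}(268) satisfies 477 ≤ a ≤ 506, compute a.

Compute 7372^477 mod 10433 = 2075, then multiply by 7372 repeatedly:
  7372^477=2075  7372^478=2122  7372^479=4317  7372^480=4274  7372^481=268
Found 268 at exponent 481.

481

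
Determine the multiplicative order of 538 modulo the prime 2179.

363

The order of 538 must divide p − 1 = 2178 = 2 · 3^2 · 11^2.
Divisors: 1, 2, 3, 6, 9, 11, 18, 22, 33, 66, 99, 121, 198, 242, 363, 726, 1089, 2178.
Check each in increasing order: 538^1 ≡ 538;  538^2 ≡ 1816;  538^3 ≡ 816;  538^6 ≡ 1261;  538^9 ≡ 488;  538^11 ≡ 1534;  538^18 ≡ 633;  538^22 ≡ 2015;  538^33 ≡ 1188;  538^66 ≡ 1531;  538^99 ≡ 1542;  538^121 ≡ 2055;  538^198 ≡ 475;  538^242 ≡ 123;  538^363 ≡ 1.
Smallest exponent giving 1 is 363.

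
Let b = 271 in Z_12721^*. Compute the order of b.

The order of 271 must divide p − 1 = 12720 = 2^4 · 3 · 5 · 53.
Divisors: 1, 2, 3, 4, 5, 6, 8, 10, 12, 15, 16, 20, 24, 30, 40, 48, 53, 60, 80, 106, 120, 159, 212, 240, 265, 318, 424, 530, 636, 795, 848, 1060, 1272, 1590, 2120, 2544, 3180, 4240, 6360, 12720.
Check each in increasing order: 271^1 ≡ 271;  271^2 ≡ 9836;  271^3 ≡ 6867;  271^4 ≡ 3691;  271^5 ≡ 8023;  271^6 ≡ 11663;  271^8 ≡ 12011;  271^10 ≡ 269;  271^12 ≡ 12637;  271^15 ≡ 8338;  271^16 ≡ 7981;  271^20 ≡ 8756;  271^24 ≡ 7056;  271^30 ≡ 1979;  271^40 ≡ 10790;  271^48 ≡ 9863;  271^53 ≡ 6229;  271^60 ≡ 11094;  271^80 ≡ 1508;  271^106 ≡ 1391;  271^120 ≡ 1161;  271^159 ≡ 1538;  271^212 ≡ 1289;  271^240 ≡ 12216;  271^265 ≡ 2230;  271^318 ≡ 12059;  271^424 ≡ 7791;  271^530 ≡ 11710;  271^636 ≡ 5730;  271^795 ≡ 9808;  271^848 ≡ 7790;  271^1060 ≡ 4441;  271^1272 ≡ 12720;  271^1590 ≡ 662;  271^2120 ≡ 4931;  271^2544 ≡ 1.
Smallest exponent giving 1 is 2544.

2544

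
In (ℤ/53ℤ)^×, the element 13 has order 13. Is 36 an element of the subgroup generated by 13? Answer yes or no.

yes

36 ∈ ⟨13⟩ iff 36^13 ≡ 1 (mod 53), since |⟨13⟩| = 13.
36^13 mod 53 = 1.
Since 1 = 1, 36 lies in the subgroup.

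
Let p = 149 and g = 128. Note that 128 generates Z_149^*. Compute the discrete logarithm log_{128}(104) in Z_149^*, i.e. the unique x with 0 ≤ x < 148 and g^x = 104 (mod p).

8

Baby-step giant-step with m = ceil(sqrt(148)) = 13.
Baby table (128^j mod 149 for j=0..12):
  0:1  1:128  2:143  3:126  4:36  5:138  6:82  7:66
  8:104  9:51  10:121  11:141  12:19
Giant step factor: 128^(-13) ≡ 59 (mod 149).
Scan 104·59^i mod 149 for i = 0, 1, …:
  i=0: 104
Match at i=0, j=8: x = 0·13 + 8 = 8.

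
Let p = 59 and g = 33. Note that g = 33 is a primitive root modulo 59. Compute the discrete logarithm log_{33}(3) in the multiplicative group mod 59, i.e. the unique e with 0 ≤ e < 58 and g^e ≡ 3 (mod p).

20

Baby-step giant-step with m = ceil(sqrt(58)) = 8.
Baby table (33^j mod 59 for j=0..7):
  0:1  1:33  2:27  3:6  4:21  5:44  6:36  7:8
Giant step factor: 33^(-8) ≡ 19 (mod 59).
Scan 3·19^i mod 59 for i = 0, 1, …:
  i=0: 3   i=1: 57   i=2: 21
Match at i=2, j=4: e = 2·8 + 4 = 20.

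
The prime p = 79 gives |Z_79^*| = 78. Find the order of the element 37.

The order of 37 must divide p − 1 = 78 = 2 · 3 · 13.
Divisors: 1, 2, 3, 6, 13, 26, 39, 78.
Check each in increasing order: 37^1 ≡ 37;  37^2 ≡ 26;  37^3 ≡ 14;  37^6 ≡ 38;  37^13 ≡ 24;  37^26 ≡ 23;  37^39 ≡ 78;  37^78 ≡ 1.
Smallest exponent giving 1 is 78.

78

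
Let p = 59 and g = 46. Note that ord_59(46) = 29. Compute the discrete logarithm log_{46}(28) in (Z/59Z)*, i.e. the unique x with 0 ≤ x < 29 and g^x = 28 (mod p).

23

Successive powers of 46 modulo 59:
  46^0=1  46^1=46  46^2=51  46^3=45  46^4=5  46^5=53
  46^6=19  46^7=48  46^8=25  46^9=29  46^10=36  46^11=4
  46^12=7  46^13=27  46^14=3  46^15=20  46^16=35  46^17=17
  46^18=15  46^19=41  46^20=57  46^21=26  46^22=16  46^23=28
So 46^23 ≡ 28 (mod 59), giving x = 23.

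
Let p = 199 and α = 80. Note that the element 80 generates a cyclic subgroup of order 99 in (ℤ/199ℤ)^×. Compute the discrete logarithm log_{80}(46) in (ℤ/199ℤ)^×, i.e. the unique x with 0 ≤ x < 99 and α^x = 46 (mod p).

Baby-step giant-step with m = ceil(sqrt(99)) = 10.
Baby table (80^j mod 199 for j=0..9):
  0:1  1:80  2:32  3:172  4:29  5:131  6:132  7:13
  8:45  9:18
Giant step factor: 80^(-10) ≡ 72 (mod 199).
Scan 46·72^i mod 199 for i = 0, 1, …:
  i=0: 46   i=1: 128   i=2: 62   i=3: 86
  i=4: 23   i=5: 64   i=6: 31   i=7: 43
  i=8: 111   i=9: 32
Match at i=9, j=2: x = 9·10 + 2 = 92.

92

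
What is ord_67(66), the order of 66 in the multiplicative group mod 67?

2

The order of 66 must divide p − 1 = 66 = 2 · 3 · 11.
Divisors: 1, 2, 3, 6, 11, 22, 33, 66.
Check each in increasing order: 66^1 ≡ 66;  66^2 ≡ 1.
Smallest exponent giving 1 is 2.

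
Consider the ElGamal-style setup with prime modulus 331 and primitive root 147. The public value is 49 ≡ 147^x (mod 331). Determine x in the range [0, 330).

84

Baby-step giant-step with m = ceil(sqrt(330)) = 19.
Baby table (147^j mod 331 for j=0..18):
  0:1  1:147  2:94  3:247  4:230  5:48  6:105  7:209
  8:271  9:117  10:318  11:75  12:102  13:99  14:320  15:38
  16:290  17:262  18:118
Giant step factor: 147^(-19) ≡ 42 (mod 331).
Scan 49·42^i mod 331 for i = 0, 1, …:
  i=0: 49   i=1: 72   i=2: 45   i=3: 235
  i=4: 271
Match at i=4, j=8: x = 4·19 + 8 = 84.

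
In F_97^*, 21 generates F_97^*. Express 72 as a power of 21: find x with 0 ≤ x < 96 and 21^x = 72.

10

Baby-step giant-step with m = ceil(sqrt(96)) = 10.
Baby table (21^j mod 97 for j=0..9):
  0:1  1:21  2:53  3:46  4:93  5:13  6:79  7:10
  8:16  9:45
Giant step factor: 21^(-10) ≡ 31 (mod 97).
Scan 72·31^i mod 97 for i = 0, 1, …:
  i=0: 72   i=1: 1
Match at i=1, j=0: x = 1·10 + 0 = 10.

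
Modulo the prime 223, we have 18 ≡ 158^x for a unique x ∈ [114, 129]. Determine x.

124

Compute 158^114 mod 223 = 112, then multiply by 158 repeatedly:
  158^114=112  158^115=79  158^116=217  158^117=167  158^118=72
  158^119=3  158^120=28  158^121=187  158^122=110  158^123=209
  158^124=18
Found 18 at exponent 124.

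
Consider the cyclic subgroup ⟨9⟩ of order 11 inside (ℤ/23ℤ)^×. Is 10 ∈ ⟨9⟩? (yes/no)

⟨9⟩ has order 11; its elements mod 23 are {1, 2, 3, 4, 6, 8, 9, 12, 13, 16, 18}.
10 is not in this set.

no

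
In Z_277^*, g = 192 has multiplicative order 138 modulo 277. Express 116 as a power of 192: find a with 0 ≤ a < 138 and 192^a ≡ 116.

46

Baby-step giant-step with m = ceil(sqrt(138)) = 12.
Baby table (192^j mod 277 for j=0..11):
  0:1  1:192  2:23  3:261  4:252  5:186  6:256  7:123
  8:71  9:59  10:248  11:249
Giant step factor: 192^(-12) ≡ 201 (mod 277).
Scan 116·201^i mod 277 for i = 0, 1, …:
  i=0: 116   i=1: 48   i=2: 230   i=3: 248
Match at i=3, j=10: a = 3·12 + 10 = 46.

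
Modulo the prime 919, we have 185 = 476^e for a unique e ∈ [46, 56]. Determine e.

Compute 476^46 mod 919 = 792, then multiply by 476 repeatedly:
  476^46=792  476^47=202  476^48=576  476^49=314  476^50=586
  476^51=479  476^52=92  476^53=599  476^54=234  476^55=185
Found 185 at exponent 55.

55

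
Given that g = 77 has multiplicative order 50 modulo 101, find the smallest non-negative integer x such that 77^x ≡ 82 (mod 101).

43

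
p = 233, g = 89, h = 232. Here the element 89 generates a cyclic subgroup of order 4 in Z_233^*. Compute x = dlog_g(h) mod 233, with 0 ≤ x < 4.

Successive powers of 89 modulo 233:
  89^0=1  89^1=89  89^2=232
So 89^2 ≡ 232 (mod 233), giving x = 2.

2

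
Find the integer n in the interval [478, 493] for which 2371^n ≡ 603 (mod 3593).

481

Compute 2371^478 mod 3593 = 1080, then multiply by 2371 repeatedly:
  2371^478=1080  2371^479=2464  2371^480=3519  2371^481=603
Found 603 at exponent 481.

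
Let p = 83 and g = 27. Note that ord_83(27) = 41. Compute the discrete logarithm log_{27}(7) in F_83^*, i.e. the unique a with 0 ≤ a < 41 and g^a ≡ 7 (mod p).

38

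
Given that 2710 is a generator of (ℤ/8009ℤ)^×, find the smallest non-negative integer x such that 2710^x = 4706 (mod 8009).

20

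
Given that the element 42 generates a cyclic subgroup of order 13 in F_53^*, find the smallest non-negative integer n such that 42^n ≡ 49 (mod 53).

9

Successive powers of 42 modulo 53:
  42^0=1  42^1=42  42^2=15  42^3=47  42^4=13  42^5=16
  42^6=36  42^7=28  42^8=10  42^9=49
So 42^9 ≡ 49 (mod 53), giving n = 9.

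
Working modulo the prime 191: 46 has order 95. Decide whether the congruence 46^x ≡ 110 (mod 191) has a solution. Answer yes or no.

no

110 ∈ ⟨46⟩ iff 110^95 ≡ 1 (mod 191), since |⟨46⟩| = 95.
110^95 mod 191 = 190.
Since 190 ≠ 1, 110 does not lie in the subgroup.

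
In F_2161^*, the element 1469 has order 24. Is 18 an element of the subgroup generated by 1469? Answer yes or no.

no

18 ∈ ⟨1469⟩ iff 18^24 ≡ 1 (mod 2161), since |⟨1469⟩| = 24.
18^24 mod 2161 = 2062.
Since 2062 ≠ 1, 18 does not lie in the subgroup.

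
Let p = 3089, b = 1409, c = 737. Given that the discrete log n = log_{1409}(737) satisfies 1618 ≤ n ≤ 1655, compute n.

Compute 1409^1618 mod 3089 = 483, then multiply by 1409 repeatedly:
  1409^1618=483  1409^1619=967  1409^1620=254  1409^1621=2651  1409^1622=658
  1409^1623=422  1409^1624=1510  1409^1625=2358  1409^1626=1747  1409^1627=2679
  1409^1628=3042  1409^1629=1735  1409^1630=1216  1409^1631=2038  1409^1632=1861
  1409^1633=2677  1409^1634=224  1409^1635=538  1409^1636=1237  1409^1637=737
Found 737 at exponent 1637.

1637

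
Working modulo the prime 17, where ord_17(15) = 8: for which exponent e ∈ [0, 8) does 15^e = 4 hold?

2

Successive powers of 15 modulo 17:
  15^0=1  15^1=15  15^2=4
So 15^2 ≡ 4 (mod 17), giving e = 2.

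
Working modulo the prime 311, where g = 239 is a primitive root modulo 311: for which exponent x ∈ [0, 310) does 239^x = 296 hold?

Baby-step giant-step with m = ceil(sqrt(310)) = 18.
Baby table (239^j mod 311 for j=0..17):
  0:1  1:239  2:208  3:263  4:35  5:279  6:127  7:186
  8:292  9:124  10:91  11:290  12:268  13:297  14:75  15:198
  16:50  17:132
Giant step factor: 239^(-18) ≡ 84 (mod 311).
Scan 296·84^i mod 311 for i = 0, 1, …:
  i=0: 296   i=1: 295   i=2: 211   i=3: 308
  i=4: 59   i=5: 291   i=6: 186
Match at i=6, j=7: x = 6·18 + 7 = 115.

115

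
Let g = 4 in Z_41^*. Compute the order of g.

10

The order of 4 must divide p − 1 = 40 = 2^3 · 5.
Divisors: 1, 2, 4, 5, 8, 10, 20, 40.
Check each in increasing order: 4^1 ≡ 4;  4^2 ≡ 16;  4^4 ≡ 10;  4^5 ≡ 40;  4^8 ≡ 18;  4^10 ≡ 1.
Smallest exponent giving 1 is 10.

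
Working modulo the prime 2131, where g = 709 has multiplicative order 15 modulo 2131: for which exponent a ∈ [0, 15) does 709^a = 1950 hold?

4

Successive powers of 709 modulo 2131:
  709^0=1  709^1=709  709^2=1896  709^3=1734  709^4=1950
So 709^4 ≡ 1950 (mod 2131), giving a = 4.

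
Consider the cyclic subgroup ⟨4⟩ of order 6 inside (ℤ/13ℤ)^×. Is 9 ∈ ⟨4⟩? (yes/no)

yes

⟨4⟩ has order 6; its elements mod 13 are {1, 3, 4, 9, 10, 12}.
9 is in this set.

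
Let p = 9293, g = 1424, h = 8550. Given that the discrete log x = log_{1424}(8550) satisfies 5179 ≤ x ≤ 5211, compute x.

5198

Compute 1424^5179 mod 9293 = 6208, then multiply by 1424 repeatedly:
  1424^5179=6208  1424^5180=2549  1424^5181=5506  1424^5182=6545  1424^5183=8494
  1424^5184=5263  1424^5185=4354  1424^5186=1665  1424^5187=1245  1424^5188=7210
  1424^5189=7568  1424^5190=6245  1424^5191=8772  1424^5192=1536  1424^5193=3409
  1424^5194=3470  1424^5195=6697  1424^5196=1910  1424^5197=6284  1424^5198=8550
Found 8550 at exponent 5198.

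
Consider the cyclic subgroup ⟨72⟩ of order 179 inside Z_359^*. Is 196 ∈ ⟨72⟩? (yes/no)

196 ∈ ⟨72⟩ iff 196^179 ≡ 1 (mod 359), since |⟨72⟩| = 179.
196^179 mod 359 = 1.
Since 1 = 1, 196 lies in the subgroup.

yes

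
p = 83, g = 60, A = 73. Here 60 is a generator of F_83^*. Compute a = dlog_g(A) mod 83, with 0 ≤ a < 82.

77

Baby-step giant-step with m = ceil(sqrt(82)) = 10.
Baby table (60^j mod 83 for j=0..9):
  0:1  1:60  2:31  3:34  4:48  5:58  6:77  7:55
  8:63  9:45
Giant step factor: 60^(-10) ≡ 17 (mod 83).
Scan 73·17^i mod 83 for i = 0, 1, …:
  i=0: 73   i=1: 79   i=2: 15   i=3: 6
  i=4: 19   i=5: 74   i=6: 13   i=7: 55
Match at i=7, j=7: a = 7·10 + 7 = 77.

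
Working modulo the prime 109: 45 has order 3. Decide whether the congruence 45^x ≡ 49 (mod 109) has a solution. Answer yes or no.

49 ∈ ⟨45⟩ iff 49^3 ≡ 1 (mod 109), since |⟨45⟩| = 3.
49^3 mod 109 = 38.
Since 38 ≠ 1, 49 does not lie in the subgroup.

no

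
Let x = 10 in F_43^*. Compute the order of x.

21

The order of 10 must divide p − 1 = 42 = 2 · 3 · 7.
Divisors: 1, 2, 3, 6, 7, 14, 21, 42.
Check each in increasing order: 10^1 ≡ 10;  10^2 ≡ 14;  10^3 ≡ 11;  10^6 ≡ 35;  10^7 ≡ 6;  10^14 ≡ 36;  10^21 ≡ 1.
Smallest exponent giving 1 is 21.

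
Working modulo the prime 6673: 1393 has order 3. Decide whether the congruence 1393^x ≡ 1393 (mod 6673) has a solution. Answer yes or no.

⟨1393⟩ has order 3; its elements mod 6673 are {1, 1393, 5279}.
1393 is in this set.

yes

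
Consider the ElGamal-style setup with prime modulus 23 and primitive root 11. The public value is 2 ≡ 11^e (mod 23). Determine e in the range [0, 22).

Successive powers of 11 modulo 23:
  11^0=1  11^1=11  11^2=6  11^3=20  11^4=13  11^5=5
  11^6=9  11^7=7  11^8=8  11^9=19  11^10=2
So 11^10 ≡ 2 (mod 23), giving e = 10.

10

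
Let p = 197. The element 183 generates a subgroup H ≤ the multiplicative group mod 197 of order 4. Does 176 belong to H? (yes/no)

no

176 ∈ ⟨183⟩ iff 176^4 ≡ 1 (mod 197), since |⟨183⟩| = 4.
176^4 mod 197 = 42.
Since 42 ≠ 1, 176 does not lie in the subgroup.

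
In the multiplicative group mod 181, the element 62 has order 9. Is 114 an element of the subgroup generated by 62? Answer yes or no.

no

114 ∈ ⟨62⟩ iff 114^9 ≡ 1 (mod 181), since |⟨62⟩| = 9.
114^9 mod 181 = 125.
Since 125 ≠ 1, 114 does not lie in the subgroup.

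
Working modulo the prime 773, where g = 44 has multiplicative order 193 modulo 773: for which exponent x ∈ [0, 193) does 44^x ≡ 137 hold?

108

Baby-step giant-step with m = ceil(sqrt(193)) = 14.
Baby table (44^j mod 773 for j=0..13):
  0:1  1:44  2:390  3:154  4:592  5:539  6:526  7:727
  8:295  9:612  10:646  11:596  12:715  13:540
Giant step factor: 44^(-14) ≡ 99 (mod 773).
Scan 137·99^i mod 773 for i = 0, 1, …:
  i=0: 137   i=1: 422   i=2: 36   i=3: 472
  i=4: 348   i=5: 440   i=6: 272   i=7: 646
Match at i=7, j=10: x = 7·14 + 10 = 108.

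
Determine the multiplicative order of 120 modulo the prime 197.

28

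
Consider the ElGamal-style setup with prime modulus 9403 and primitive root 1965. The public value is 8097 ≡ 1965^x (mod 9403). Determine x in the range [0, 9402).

6593

Baby-step giant-step with m = ceil(sqrt(9402)) = 97.
Baby table (1965^j mod 9403 for j=0..96):
  0:1  1:1965  2:5995  3:7619  4:1759  5:5534  6:4442  7:2546
  8:494  9:2201  10:8988  11:2586  12:3870  13:6926  14:3449  15:7125
  16:8961  17:5949  18:1856  19:8079  20:2971  21:8155  22:1863  23:3028
  24:7324  25:5070  26:4773  27:4154  28:806  29:4086  30:8231  31:755
  32:7304  33:3382  34:7112  35:2222  36:3238  37:6242  38:4018  39:6253
  40:6827  41:6377  42:6009  43:6920  44:1062  45:8767  46:859  47:4798
  48:6264  49:233  50:6501  51:5191  52:7463  53:5518  54:1211  55:656
  56:829  57:2266  58:5071  59:6738  60:746  61:8425  62:5845  63:4362
  64:5197  65:447  66:3876  67:9313  68:1807  69:5824  70:709  71:1541
  72:299  73:4549  74:5935  75:2555  76:8776  77:9141  78:2335  79:9014
  80:6661  81:9292  82:7557  83:2168  84:561  85:2214  86:6324  87:5297
  88:8887  89:1584  90:167  91:8453  92:4447  93:2968  94:2260  95:2684
  96:8380
Giant step factor: 1965^(-97) ≡ 8691 (mod 9403).
Scan 8097·8691^i mod 9403 for i = 0, 1, …:
  i=0: 8097   i=1: 8378   i=2: 5769   i=3: 1583
  i=4: 1264   i=5: 2720   i=6: 378   i=7: 3551
  i=8: 1095   i=9: 809     …   i=66: 9347
  i=67: 2260
Match at i=67, j=94: x = 67·97 + 94 = 6593.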